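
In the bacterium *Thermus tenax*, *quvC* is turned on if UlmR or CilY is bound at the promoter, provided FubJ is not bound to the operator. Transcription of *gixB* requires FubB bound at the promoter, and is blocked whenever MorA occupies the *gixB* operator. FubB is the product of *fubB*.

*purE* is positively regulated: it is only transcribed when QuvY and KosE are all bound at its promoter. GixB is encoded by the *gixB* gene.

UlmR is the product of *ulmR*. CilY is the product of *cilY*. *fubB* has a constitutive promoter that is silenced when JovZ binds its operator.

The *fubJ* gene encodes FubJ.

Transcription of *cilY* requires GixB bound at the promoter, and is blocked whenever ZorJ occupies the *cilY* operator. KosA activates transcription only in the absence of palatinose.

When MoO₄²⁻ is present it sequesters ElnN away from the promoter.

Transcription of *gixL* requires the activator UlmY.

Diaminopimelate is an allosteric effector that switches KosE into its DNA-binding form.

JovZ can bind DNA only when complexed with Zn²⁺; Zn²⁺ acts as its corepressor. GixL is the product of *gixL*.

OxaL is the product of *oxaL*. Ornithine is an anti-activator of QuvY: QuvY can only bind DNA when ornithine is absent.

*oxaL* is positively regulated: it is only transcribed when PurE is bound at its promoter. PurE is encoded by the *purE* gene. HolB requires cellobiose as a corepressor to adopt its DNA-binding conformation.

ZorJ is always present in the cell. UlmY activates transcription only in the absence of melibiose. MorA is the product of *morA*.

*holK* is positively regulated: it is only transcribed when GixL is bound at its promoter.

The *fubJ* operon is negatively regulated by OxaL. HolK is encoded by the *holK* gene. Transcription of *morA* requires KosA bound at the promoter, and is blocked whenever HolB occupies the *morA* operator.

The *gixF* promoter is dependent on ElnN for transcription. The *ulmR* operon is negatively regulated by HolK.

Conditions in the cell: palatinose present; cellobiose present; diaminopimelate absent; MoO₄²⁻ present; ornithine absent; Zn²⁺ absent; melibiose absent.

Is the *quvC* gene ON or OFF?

Melibiose is absent, so UlmY is active.
No repressor is bound and UlmY is active, so *gixL* is transcribed.
So GixL is produced and active.
No repressor is bound and GixL is active, so *holK* is transcribed.
So HolK is produced and active.
With repressor HolK bound, *ulmR* is not transcribed.
So UlmR is not produced.
Ornithine is absent, so QuvY is active.
Diaminopimelate is absent, so KosE is inactive.
Required activator KosE is absent, so *purE* is not transcribed.
So PurE is not produced.
Required activator PurE is absent, so *oxaL* is not transcribed.
So OxaL is not produced.
With no repressor bound, *fubJ* is transcribed.
So FubJ is produced and active.
Palatinose is present, so KosA is inactive.
Cellobiose is present, so HolB is active.
With repressor HolB bound, *morA* is not transcribed.
So MorA is not produced.
Zn²⁺ is absent, so JovZ is inactive.
With no repressor bound, *fubB* is transcribed.
So FubB is produced and active.
No repressor is bound and FubB is active, so *gixB* is transcribed.
So GixB is produced and active.
ZorJ is produced constitutively and is active.
With repressor ZorJ bound, *cilY* is not transcribed.
So CilY is not produced.
With repressor FubJ bound, *quvC* is not transcribed.

OFF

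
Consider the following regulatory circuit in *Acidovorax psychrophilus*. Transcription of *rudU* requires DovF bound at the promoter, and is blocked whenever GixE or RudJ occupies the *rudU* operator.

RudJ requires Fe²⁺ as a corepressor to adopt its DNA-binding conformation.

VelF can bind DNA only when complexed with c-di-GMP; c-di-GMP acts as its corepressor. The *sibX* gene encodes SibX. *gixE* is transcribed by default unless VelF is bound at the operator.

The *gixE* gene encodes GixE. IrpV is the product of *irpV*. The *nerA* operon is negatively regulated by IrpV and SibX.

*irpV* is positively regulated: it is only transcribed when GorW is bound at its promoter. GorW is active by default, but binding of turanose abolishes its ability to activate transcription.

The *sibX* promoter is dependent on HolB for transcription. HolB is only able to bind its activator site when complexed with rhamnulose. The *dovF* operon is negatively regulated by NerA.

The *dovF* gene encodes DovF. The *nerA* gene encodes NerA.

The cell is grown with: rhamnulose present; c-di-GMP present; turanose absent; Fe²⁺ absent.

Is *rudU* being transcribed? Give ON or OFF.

ON

c-di-GMP is present, so VelF is active.
With repressor VelF bound, *gixE* is not transcribed.
So GixE is not produced.
Turanose is absent, so GorW is active.
No repressor is bound and GorW is active, so *irpV* is transcribed.
So IrpV is produced and active.
Rhamnulose is present, so HolB is active.
No repressor is bound and HolB is active, so *sibX* is transcribed.
So SibX is produced and active.
With repressor IrpV bound, *nerA* is not transcribed.
So NerA is not produced.
With no repressor bound, *dovF* is transcribed.
So DovF is produced and active.
Fe²⁺ is absent, so RudJ is inactive.
No repressor is bound and DovF is active, so *rudU* is transcribed.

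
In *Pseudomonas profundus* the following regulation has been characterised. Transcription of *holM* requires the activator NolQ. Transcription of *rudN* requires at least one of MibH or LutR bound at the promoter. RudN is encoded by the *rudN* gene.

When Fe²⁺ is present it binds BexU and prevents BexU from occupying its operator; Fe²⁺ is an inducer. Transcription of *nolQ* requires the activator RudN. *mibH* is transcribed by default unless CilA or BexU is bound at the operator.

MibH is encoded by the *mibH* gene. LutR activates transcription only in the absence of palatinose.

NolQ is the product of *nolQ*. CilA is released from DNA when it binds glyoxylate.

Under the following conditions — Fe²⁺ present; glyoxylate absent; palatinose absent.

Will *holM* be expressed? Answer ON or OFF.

Glyoxylate is absent, so CilA is active.
Fe²⁺ is present, so BexU is inactive.
With repressor CilA bound, *mibH* is not transcribed.
So MibH is not produced.
Palatinose is absent, so LutR is active.
Activator LutR is present, so *rudN* is transcribed.
So RudN is produced and active.
No repressor is bound and RudN is active, so *nolQ* is transcribed.
So NolQ is produced and active.
No repressor is bound and NolQ is active, so *holM* is transcribed.

ON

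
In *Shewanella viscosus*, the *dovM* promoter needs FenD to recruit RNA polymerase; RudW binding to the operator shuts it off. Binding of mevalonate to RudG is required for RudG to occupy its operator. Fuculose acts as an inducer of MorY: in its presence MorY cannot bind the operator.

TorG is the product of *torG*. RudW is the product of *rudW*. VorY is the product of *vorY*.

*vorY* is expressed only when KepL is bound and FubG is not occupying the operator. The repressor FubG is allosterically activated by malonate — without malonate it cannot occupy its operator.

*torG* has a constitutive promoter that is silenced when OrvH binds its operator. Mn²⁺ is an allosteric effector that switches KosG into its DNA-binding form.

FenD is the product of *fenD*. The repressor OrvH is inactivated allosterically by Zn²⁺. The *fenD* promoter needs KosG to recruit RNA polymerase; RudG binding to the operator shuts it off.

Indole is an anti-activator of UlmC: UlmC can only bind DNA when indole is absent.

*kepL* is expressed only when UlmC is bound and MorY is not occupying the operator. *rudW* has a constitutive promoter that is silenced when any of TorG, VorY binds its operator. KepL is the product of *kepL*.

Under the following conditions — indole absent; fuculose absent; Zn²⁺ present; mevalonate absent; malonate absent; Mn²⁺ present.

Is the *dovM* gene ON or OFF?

Zn²⁺ is present, so OrvH is inactive.
With no repressor bound, *torG* is transcribed.
So TorG is produced and active.
Malonate is absent, so FubG is inactive.
Fuculose is absent, so MorY is active.
Indole is absent, so UlmC is active.
With repressor MorY bound, *kepL* is not transcribed.
So KepL is not produced.
Required activator KepL is absent, so *vorY* is not transcribed.
So VorY is not produced.
With repressor TorG bound, *rudW* is not transcribed.
So RudW is not produced.
Mevalonate is absent, so RudG is inactive.
Mn²⁺ is present, so KosG is active.
No repressor is bound and KosG is active, so *fenD* is transcribed.
So FenD is produced and active.
No repressor is bound and FenD is active, so *dovM* is transcribed.

ON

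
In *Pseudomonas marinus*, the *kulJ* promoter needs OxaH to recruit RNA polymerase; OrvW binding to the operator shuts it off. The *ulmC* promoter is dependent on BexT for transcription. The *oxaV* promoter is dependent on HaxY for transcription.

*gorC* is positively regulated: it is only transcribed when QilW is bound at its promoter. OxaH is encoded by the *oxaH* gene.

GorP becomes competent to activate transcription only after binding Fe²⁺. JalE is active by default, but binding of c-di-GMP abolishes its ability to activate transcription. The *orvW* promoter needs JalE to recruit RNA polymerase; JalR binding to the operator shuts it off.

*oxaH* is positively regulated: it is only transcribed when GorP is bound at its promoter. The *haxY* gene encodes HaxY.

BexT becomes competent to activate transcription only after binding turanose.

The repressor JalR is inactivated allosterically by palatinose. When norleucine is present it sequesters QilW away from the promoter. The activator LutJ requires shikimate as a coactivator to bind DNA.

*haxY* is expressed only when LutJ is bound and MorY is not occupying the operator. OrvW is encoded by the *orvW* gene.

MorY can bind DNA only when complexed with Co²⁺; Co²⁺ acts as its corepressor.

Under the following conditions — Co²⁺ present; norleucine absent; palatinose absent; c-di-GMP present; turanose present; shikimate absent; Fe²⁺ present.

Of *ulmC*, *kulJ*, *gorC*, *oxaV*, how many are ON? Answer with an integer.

3

Turanose is present, so BexT is active.
No repressor is bound and BexT is active, so *ulmC* is transcribed.
→ *ulmC* is ON.
Fe²⁺ is present, so GorP is active.
No repressor is bound and GorP is active, so *oxaH* is transcribed.
So OxaH is produced and active.
c-di-GMP is present, so JalE is inactive.
Palatinose is absent, so JalR is active.
With repressor JalR bound, *orvW* is not transcribed.
So OrvW is not produced.
No repressor is bound and OxaH is active, so *kulJ* is transcribed.
→ *kulJ* is ON.
Norleucine is absent, so QilW is active.
No repressor is bound and QilW is active, so *gorC* is transcribed.
→ *gorC* is ON.
Co²⁺ is present, so MorY is active.
Shikimate is absent, so LutJ is inactive.
With repressor MorY bound, *haxY* is not transcribed.
So HaxY is not produced.
Required activator HaxY is absent, so *oxaV* is not transcribed.
→ *oxaV* is OFF.
3 of the 4 genes are transcribed.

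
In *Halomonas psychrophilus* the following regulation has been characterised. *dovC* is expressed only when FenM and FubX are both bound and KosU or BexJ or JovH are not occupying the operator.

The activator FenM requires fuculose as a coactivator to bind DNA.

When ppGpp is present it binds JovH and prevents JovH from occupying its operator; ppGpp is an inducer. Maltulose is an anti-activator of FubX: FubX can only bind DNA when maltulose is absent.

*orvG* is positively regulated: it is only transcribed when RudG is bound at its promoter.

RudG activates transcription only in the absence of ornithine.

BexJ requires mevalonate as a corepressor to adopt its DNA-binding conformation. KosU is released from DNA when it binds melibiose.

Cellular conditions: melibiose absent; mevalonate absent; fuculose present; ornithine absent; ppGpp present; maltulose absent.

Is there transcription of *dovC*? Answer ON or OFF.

Fuculose is present, so FenM is active.
Melibiose is absent, so KosU is active.
Mevalonate is absent, so BexJ is inactive.
Maltulose is absent, so FubX is active.
ppGpp is present, so JovH is inactive.
With repressor KosU bound, *dovC* is not transcribed.

OFF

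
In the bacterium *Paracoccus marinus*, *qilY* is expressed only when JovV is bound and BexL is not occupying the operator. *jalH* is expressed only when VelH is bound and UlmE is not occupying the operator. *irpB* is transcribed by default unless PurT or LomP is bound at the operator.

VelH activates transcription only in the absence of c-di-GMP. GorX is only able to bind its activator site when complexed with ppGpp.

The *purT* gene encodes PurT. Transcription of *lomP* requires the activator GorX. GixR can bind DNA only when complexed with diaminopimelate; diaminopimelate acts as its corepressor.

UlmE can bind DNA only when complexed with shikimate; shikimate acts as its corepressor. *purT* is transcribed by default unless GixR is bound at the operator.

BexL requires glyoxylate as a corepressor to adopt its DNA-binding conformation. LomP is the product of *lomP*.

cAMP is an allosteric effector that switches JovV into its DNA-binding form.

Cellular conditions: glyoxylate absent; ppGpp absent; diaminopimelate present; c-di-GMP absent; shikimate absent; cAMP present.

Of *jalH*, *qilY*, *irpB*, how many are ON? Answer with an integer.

c-di-GMP is absent, so VelH is active.
Shikimate is absent, so UlmE is inactive.
No repressor is bound and VelH is active, so *jalH* is transcribed.
→ *jalH* is ON.
Glyoxylate is absent, so BexL is inactive.
cAMP is present, so JovV is active.
No repressor is bound and JovV is active, so *qilY* is transcribed.
→ *qilY* is ON.
Diaminopimelate is present, so GixR is active.
With repressor GixR bound, *purT* is not transcribed.
So PurT is not produced.
ppGpp is absent, so GorX is inactive.
Required activator GorX is absent, so *lomP* is not transcribed.
So LomP is not produced.
With no repressor bound, *irpB* is transcribed.
→ *irpB* is ON.
3 of the 3 genes are transcribed.

3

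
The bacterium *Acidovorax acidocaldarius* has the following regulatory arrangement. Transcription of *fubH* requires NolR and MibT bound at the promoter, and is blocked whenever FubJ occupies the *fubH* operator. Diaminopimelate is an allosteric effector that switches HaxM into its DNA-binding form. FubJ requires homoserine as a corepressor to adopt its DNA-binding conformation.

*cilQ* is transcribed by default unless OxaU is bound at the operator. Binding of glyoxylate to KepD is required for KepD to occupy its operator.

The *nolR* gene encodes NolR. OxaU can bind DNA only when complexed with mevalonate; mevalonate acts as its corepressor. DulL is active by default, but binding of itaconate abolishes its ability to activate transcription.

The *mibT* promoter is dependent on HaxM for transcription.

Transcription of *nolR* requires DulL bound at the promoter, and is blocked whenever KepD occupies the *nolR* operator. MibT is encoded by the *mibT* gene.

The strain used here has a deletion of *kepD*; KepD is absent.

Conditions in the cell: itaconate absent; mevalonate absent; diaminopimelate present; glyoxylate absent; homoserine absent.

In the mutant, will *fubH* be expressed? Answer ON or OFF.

KepD is non-functional in this strain, so it has no effect.
Itaconate is absent, so DulL is active.
No repressor is bound and DulL is active, so *nolR* is transcribed.
So NolR is produced and active.
Diaminopimelate is present, so HaxM is active.
No repressor is bound and HaxM is active, so *mibT* is transcribed.
So MibT is produced and active.
Homoserine is absent, so FubJ is inactive.
No repressor is bound and NolR and MibT are active, so *fubH* is transcribed.

ON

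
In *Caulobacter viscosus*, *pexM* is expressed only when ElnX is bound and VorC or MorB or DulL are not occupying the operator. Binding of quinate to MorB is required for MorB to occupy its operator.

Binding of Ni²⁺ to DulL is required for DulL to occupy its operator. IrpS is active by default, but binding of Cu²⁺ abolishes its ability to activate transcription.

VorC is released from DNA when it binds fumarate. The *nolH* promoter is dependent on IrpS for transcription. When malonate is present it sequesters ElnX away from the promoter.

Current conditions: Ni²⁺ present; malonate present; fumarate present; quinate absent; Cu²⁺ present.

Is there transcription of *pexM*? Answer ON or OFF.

OFF

Fumarate is present, so VorC is inactive.
Malonate is present, so ElnX is inactive.
Quinate is absent, so MorB is inactive.
Ni²⁺ is present, so DulL is active.
With repressor DulL bound, *pexM* is not transcribed.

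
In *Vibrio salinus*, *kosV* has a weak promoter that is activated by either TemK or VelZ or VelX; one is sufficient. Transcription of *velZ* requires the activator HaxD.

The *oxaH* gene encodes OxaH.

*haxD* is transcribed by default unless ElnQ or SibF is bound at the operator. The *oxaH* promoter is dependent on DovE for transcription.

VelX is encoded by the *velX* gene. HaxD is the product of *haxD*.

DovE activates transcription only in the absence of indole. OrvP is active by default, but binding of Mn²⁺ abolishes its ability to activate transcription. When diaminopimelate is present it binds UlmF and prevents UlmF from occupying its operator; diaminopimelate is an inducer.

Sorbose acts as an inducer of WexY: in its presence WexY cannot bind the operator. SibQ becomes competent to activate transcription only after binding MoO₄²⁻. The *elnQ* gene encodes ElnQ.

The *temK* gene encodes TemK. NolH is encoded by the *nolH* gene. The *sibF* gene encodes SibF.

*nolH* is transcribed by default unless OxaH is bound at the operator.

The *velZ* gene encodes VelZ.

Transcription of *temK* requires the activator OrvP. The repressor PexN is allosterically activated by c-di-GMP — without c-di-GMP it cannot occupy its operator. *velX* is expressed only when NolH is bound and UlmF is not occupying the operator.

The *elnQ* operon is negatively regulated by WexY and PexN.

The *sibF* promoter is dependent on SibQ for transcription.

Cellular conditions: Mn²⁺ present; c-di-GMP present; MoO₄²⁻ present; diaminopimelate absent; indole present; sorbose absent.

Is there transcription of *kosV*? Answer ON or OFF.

Mn²⁺ is present, so OrvP is inactive.
Required activator OrvP is absent, so *temK* is not transcribed.
So TemK is not produced.
Sorbose is absent, so WexY is active.
c-di-GMP is present, so PexN is active.
With repressor WexY bound, *elnQ* is not transcribed.
So ElnQ is not produced.
MoO₄²⁻ is present, so SibQ is active.
No repressor is bound and SibQ is active, so *sibF* is transcribed.
So SibF is produced and active.
With repressor SibF bound, *haxD* is not transcribed.
So HaxD is not produced.
Required activator HaxD is absent, so *velZ* is not transcribed.
So VelZ is not produced.
Indole is present, so DovE is inactive.
Required activator DovE is absent, so *oxaH* is not transcribed.
So OxaH is not produced.
With no repressor bound, *nolH* is transcribed.
So NolH is produced and active.
Diaminopimelate is absent, so UlmF is active.
With repressor UlmF bound, *velX* is not transcribed.
So VelX is not produced.
No activator is available at the *kosV* promoter, so *kosV* is not transcribed.

OFF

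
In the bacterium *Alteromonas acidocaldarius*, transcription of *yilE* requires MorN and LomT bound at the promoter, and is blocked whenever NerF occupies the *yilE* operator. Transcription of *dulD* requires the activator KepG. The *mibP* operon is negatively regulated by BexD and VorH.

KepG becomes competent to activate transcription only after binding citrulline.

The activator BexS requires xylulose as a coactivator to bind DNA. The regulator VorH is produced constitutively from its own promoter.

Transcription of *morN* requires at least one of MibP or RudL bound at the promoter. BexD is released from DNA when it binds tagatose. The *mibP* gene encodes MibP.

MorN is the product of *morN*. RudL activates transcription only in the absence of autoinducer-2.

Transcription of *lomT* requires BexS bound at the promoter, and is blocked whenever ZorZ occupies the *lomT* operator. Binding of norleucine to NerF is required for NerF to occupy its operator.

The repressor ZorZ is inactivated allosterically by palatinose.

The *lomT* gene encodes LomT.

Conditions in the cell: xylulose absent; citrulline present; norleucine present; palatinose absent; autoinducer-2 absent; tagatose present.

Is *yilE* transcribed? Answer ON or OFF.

OFF

Tagatose is present, so BexD is inactive.
VorH is produced constitutively and is active.
With repressor VorH bound, *mibP* is not transcribed.
So MibP is not produced.
Autoinducer-2 is absent, so RudL is active.
Activator RudL is present, so *morN* is transcribed.
So MorN is produced and active.
Norleucine is present, so NerF is active.
Palatinose is absent, so ZorZ is active.
Xylulose is absent, so BexS is inactive.
With repressor ZorZ bound, *lomT* is not transcribed.
So LomT is not produced.
With repressor NerF bound, *yilE* is not transcribed.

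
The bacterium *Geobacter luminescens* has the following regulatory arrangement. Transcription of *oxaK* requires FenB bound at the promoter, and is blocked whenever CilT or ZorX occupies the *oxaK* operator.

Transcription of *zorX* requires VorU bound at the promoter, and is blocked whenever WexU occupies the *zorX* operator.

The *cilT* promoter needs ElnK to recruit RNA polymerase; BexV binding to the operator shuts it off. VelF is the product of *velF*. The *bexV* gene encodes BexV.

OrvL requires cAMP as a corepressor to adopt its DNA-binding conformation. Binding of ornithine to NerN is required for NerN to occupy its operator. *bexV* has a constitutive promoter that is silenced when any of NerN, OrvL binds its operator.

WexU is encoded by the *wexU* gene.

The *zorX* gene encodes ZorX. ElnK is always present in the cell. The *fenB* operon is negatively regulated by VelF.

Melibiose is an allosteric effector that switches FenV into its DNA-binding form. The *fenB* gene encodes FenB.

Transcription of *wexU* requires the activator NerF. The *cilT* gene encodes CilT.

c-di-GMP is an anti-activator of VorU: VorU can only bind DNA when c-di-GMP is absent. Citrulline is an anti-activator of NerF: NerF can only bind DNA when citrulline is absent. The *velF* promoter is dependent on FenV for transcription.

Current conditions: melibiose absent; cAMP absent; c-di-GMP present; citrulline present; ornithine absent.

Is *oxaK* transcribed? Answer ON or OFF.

ON

ElnK is produced constitutively and is active.
Ornithine is absent, so NerN is inactive.
cAMP is absent, so OrvL is inactive.
With no repressor bound, *bexV* is transcribed.
So BexV is produced and active.
With repressor BexV bound, *cilT* is not transcribed.
So CilT is not produced.
c-di-GMP is present, so VorU is inactive.
Citrulline is present, so NerF is inactive.
Required activator NerF is absent, so *wexU* is not transcribed.
So WexU is not produced.
Required activator VorU is absent, so *zorX* is not transcribed.
So ZorX is not produced.
Melibiose is absent, so FenV is inactive.
Required activator FenV is absent, so *velF* is not transcribed.
So VelF is not produced.
With no repressor bound, *fenB* is transcribed.
So FenB is produced and active.
No repressor is bound and FenB is active, so *oxaK* is transcribed.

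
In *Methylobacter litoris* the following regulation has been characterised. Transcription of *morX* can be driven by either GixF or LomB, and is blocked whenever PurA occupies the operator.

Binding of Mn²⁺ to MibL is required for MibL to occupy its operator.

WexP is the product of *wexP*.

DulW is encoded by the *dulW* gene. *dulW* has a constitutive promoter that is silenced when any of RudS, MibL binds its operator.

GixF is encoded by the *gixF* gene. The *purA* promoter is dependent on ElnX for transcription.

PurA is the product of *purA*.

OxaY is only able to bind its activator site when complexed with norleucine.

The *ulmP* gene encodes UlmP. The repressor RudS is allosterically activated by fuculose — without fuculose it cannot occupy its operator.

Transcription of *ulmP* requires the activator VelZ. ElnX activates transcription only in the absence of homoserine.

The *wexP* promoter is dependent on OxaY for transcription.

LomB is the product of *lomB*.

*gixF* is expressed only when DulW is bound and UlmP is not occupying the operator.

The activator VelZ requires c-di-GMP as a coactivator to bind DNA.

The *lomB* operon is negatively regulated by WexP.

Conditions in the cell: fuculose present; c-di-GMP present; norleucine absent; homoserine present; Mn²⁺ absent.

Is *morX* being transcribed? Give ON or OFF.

ON

c-di-GMP is present, so VelZ is active.
No repressor is bound and VelZ is active, so *ulmP* is transcribed.
So UlmP is produced and active.
Fuculose is present, so RudS is active.
Mn²⁺ is absent, so MibL is inactive.
With repressor RudS bound, *dulW* is not transcribed.
So DulW is not produced.
With repressor UlmP bound, *gixF* is not transcribed.
So GixF is not produced.
Norleucine is absent, so OxaY is inactive.
Required activator OxaY is absent, so *wexP* is not transcribed.
So WexP is not produced.
With no repressor bound, *lomB* is transcribed.
So LomB is produced and active.
Homoserine is present, so ElnX is inactive.
Required activator ElnX is absent, so *purA* is not transcribed.
So PurA is not produced.
Activator LomB is present, so *morX* is transcribed.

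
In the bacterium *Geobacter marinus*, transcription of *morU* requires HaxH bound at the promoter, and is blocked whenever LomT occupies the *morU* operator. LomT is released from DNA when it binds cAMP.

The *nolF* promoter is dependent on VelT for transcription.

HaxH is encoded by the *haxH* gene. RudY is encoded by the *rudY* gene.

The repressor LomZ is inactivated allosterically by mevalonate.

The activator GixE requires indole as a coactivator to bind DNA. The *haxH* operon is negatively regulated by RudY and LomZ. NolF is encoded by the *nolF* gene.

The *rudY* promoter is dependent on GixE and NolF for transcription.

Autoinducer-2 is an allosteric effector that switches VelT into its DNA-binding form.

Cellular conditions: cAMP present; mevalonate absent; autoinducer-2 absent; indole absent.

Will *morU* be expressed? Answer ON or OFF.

OFF

cAMP is present, so LomT is inactive.
Indole is absent, so GixE is inactive.
Autoinducer-2 is absent, so VelT is inactive.
Required activator VelT is absent, so *nolF* is not transcribed.
So NolF is not produced.
Required activator GixE is absent, so *rudY* is not transcribed.
So RudY is not produced.
Mevalonate is absent, so LomZ is active.
With repressor LomZ bound, *haxH* is not transcribed.
So HaxH is not produced.
Required activator HaxH is absent, so *morU* is not transcribed.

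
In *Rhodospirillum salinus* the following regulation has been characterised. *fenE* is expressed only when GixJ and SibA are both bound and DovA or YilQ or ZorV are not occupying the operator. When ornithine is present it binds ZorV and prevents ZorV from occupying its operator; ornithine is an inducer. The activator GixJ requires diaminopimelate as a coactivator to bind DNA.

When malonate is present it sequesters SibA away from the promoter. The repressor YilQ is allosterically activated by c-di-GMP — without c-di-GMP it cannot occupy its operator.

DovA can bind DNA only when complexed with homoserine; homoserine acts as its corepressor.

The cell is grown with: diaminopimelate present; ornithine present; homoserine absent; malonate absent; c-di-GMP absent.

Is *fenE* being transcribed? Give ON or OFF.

Homoserine is absent, so DovA is inactive.
c-di-GMP is absent, so YilQ is inactive.
Diaminopimelate is present, so GixJ is active.
Ornithine is present, so ZorV is inactive.
Malonate is absent, so SibA is active.
No repressor is bound and GixJ and SibA are active, so *fenE* is transcribed.

ON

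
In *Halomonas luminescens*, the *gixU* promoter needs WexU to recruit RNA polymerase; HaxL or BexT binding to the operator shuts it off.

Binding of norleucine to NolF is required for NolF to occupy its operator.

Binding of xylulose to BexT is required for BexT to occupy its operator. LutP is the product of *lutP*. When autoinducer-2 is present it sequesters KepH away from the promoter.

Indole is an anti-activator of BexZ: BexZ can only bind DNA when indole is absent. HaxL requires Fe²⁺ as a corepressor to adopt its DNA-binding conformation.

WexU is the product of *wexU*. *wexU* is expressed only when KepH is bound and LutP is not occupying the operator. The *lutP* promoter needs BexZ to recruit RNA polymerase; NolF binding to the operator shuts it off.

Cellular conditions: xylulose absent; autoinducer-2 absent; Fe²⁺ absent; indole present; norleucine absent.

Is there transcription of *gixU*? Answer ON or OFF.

Autoinducer-2 is absent, so KepH is active.
Norleucine is absent, so NolF is inactive.
Indole is present, so BexZ is inactive.
Required activator BexZ is absent, so *lutP* is not transcribed.
So LutP is not produced.
No repressor is bound and KepH is active, so *wexU* is transcribed.
So WexU is produced and active.
Fe²⁺ is absent, so HaxL is inactive.
Xylulose is absent, so BexT is inactive.
No repressor is bound and WexU is active, so *gixU* is transcribed.

ON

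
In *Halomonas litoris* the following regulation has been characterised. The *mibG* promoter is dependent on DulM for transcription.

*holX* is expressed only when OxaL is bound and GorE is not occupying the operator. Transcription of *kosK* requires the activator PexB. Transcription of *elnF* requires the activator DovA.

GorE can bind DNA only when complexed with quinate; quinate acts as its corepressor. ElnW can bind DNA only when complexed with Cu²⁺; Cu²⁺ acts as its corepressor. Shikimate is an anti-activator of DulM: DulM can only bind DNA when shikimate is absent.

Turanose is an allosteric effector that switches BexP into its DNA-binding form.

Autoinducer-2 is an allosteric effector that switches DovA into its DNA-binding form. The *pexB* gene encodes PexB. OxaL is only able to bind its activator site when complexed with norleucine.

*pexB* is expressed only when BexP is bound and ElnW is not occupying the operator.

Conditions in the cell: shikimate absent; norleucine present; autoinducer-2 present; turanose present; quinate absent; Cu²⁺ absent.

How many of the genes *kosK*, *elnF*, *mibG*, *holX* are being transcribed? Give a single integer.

Turanose is present, so BexP is active.
Cu²⁺ is absent, so ElnW is inactive.
No repressor is bound and BexP is active, so *pexB* is transcribed.
So PexB is produced and active.
No repressor is bound and PexB is active, so *kosK* is transcribed.
→ *kosK* is ON.
Autoinducer-2 is present, so DovA is active.
No repressor is bound and DovA is active, so *elnF* is transcribed.
→ *elnF* is ON.
Shikimate is absent, so DulM is active.
No repressor is bound and DulM is active, so *mibG* is transcribed.
→ *mibG* is ON.
Norleucine is present, so OxaL is active.
Quinate is absent, so GorE is inactive.
No repressor is bound and OxaL is active, so *holX* is transcribed.
→ *holX* is ON.
4 of the 4 genes are transcribed.

4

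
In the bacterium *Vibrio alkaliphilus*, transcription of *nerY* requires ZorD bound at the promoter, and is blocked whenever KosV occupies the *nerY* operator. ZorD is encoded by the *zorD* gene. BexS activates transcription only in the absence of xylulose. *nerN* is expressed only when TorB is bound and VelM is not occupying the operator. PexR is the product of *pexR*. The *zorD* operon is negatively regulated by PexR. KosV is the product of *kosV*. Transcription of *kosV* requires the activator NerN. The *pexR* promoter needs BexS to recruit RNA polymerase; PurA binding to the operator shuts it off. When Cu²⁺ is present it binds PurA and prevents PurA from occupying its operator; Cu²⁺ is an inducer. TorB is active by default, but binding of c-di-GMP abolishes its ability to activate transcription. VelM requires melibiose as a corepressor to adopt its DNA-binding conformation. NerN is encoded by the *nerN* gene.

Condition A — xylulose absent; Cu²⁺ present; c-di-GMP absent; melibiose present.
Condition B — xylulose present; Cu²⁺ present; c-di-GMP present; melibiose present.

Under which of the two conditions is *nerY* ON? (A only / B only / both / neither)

Condition A:
Xylulose is absent, so BexS is active.
Cu²⁺ is present, so PurA is inactive.
No repressor is bound and BexS is active, so *pexR* is transcribed.
So PexR is produced and active.
With repressor PexR bound, *zorD* is not transcribed.
So ZorD is not produced.
c-di-GMP is absent, so TorB is active.
Melibiose is present, so VelM is active.
With repressor VelM bound, *nerN* is not transcribed.
So NerN is not produced.
Required activator NerN is absent, so *kosV* is not transcribed.
So KosV is not produced.
Required activator ZorD is absent, so *nerY* is not transcribed.
→ *nerY* is OFF in A.
Condition B:
Xylulose is present, so BexS is inactive.
Cu²⁺ is present, so PurA is inactive.
Required activator BexS is absent, so *pexR* is not transcribed.
So PexR is not produced.
With no repressor bound, *zorD* is transcribed.
So ZorD is produced and active.
c-di-GMP is present, so TorB is inactive.
Melibiose is present, so VelM is active.
With repressor VelM bound, *nerN* is not transcribed.
So NerN is not produced.
Required activator NerN is absent, so *kosV* is not transcribed.
So KosV is not produced.
No repressor is bound and ZorD is active, so *nerY* is transcribed.
→ *nerY* is ON in B.

B only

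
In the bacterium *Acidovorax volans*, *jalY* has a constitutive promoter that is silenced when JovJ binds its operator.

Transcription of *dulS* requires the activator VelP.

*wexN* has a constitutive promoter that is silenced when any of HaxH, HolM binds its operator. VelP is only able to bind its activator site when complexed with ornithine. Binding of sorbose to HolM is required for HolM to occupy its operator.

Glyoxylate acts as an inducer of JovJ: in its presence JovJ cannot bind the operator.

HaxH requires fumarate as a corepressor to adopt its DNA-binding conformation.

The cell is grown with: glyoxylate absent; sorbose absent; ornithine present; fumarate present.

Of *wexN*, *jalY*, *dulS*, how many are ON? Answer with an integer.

1

Fumarate is present, so HaxH is active.
Sorbose is absent, so HolM is inactive.
With repressor HaxH bound, *wexN* is not transcribed.
→ *wexN* is OFF.
Glyoxylate is absent, so JovJ is active.
With repressor JovJ bound, *jalY* is not transcribed.
→ *jalY* is OFF.
Ornithine is present, so VelP is active.
No repressor is bound and VelP is active, so *dulS* is transcribed.
→ *dulS* is ON.
1 of the 3 genes is transcribed.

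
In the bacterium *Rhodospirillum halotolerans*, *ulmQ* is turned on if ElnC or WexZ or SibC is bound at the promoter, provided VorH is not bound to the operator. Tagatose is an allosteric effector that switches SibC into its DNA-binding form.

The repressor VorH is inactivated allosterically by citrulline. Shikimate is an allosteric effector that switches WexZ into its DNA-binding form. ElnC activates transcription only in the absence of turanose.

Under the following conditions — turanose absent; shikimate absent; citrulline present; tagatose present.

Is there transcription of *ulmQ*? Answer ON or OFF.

Turanose is absent, so ElnC is active.
Shikimate is absent, so WexZ is inactive.
Tagatose is present, so SibC is active.
Citrulline is present, so VorH is inactive.
Activator ElnC is present, so *ulmQ* is transcribed.

ON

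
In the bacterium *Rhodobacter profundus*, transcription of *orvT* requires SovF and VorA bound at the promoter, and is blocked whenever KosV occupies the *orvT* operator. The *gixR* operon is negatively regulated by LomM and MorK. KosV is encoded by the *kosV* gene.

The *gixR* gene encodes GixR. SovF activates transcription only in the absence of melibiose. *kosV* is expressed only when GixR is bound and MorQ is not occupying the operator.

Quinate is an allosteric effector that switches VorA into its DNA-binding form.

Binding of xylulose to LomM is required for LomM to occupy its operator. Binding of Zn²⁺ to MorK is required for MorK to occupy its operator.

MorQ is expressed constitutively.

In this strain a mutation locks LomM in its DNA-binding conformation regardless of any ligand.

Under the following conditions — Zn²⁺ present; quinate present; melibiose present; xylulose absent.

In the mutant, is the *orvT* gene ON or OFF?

Melibiose is present, so SovF is inactive.
Quinate is present, so VorA is active.
MorQ is produced constitutively and is active.
LomM is constitutively active in this strain.
Zn²⁺ is present, so MorK is active.
With repressor LomM bound, *gixR* is not transcribed.
So GixR is not produced.
With repressor MorQ bound, *kosV* is not transcribed.
So KosV is not produced.
Required activator SovF is absent, so *orvT* is not transcribed.

OFF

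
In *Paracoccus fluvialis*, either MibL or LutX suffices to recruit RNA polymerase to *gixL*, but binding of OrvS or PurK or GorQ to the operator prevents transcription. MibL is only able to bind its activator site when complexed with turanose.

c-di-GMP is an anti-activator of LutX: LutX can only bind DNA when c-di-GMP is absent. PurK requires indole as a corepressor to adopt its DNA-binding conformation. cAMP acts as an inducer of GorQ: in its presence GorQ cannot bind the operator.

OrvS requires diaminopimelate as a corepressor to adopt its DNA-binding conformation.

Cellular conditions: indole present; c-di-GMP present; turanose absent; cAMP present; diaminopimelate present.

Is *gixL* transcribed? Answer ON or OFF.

OFF

Diaminopimelate is present, so OrvS is active.
Turanose is absent, so MibL is inactive.
Indole is present, so PurK is active.
c-di-GMP is present, so LutX is inactive.
cAMP is present, so GorQ is inactive.
With repressor OrvS bound, *gixL* is not transcribed.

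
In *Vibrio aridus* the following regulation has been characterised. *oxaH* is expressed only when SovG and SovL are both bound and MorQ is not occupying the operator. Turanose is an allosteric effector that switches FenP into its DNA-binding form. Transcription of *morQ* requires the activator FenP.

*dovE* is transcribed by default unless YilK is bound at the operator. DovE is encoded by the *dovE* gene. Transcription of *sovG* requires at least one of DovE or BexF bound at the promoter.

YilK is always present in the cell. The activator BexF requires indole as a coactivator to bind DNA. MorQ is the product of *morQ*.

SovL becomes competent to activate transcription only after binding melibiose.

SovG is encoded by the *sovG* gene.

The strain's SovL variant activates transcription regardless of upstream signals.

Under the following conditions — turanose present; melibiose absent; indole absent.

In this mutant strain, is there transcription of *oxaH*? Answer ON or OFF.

YilK is produced constitutively and is active.
With repressor YilK bound, *dovE* is not transcribed.
So DovE is not produced.
Indole is absent, so BexF is inactive.
No activator is available at the *sovG* promoter, so *sovG* is not transcribed.
So SovG is not produced.
SovL is constitutively active in this strain.
Turanose is present, so FenP is active.
No repressor is bound and FenP is active, so *morQ* is transcribed.
So MorQ is produced and active.
With repressor MorQ bound, *oxaH* is not transcribed.

OFF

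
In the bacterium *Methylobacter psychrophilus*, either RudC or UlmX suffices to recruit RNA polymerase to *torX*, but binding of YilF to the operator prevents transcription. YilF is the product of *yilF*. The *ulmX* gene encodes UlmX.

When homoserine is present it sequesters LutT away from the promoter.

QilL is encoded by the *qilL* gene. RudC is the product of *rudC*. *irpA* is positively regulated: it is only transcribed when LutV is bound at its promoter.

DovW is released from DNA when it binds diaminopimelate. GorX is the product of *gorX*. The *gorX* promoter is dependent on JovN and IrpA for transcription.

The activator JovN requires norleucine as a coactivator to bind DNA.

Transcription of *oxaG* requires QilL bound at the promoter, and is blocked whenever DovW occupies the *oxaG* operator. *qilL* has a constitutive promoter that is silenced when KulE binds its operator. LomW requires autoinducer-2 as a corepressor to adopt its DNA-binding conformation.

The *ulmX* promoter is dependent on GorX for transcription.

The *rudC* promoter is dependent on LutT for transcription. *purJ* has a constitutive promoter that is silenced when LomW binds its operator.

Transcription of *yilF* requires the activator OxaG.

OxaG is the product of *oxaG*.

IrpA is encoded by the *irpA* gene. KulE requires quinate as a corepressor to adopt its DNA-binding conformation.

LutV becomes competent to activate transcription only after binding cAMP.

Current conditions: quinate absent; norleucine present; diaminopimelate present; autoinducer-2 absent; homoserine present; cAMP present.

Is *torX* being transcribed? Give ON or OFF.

OFF

Diaminopimelate is present, so DovW is inactive.
Quinate is absent, so KulE is inactive.
With no repressor bound, *qilL* is transcribed.
So QilL is produced and active.
No repressor is bound and QilL is active, so *oxaG* is transcribed.
So OxaG is produced and active.
No repressor is bound and OxaG is active, so *yilF* is transcribed.
So YilF is produced and active.
Homoserine is present, so LutT is inactive.
Required activator LutT is absent, so *rudC* is not transcribed.
So RudC is not produced.
Norleucine is present, so JovN is active.
cAMP is present, so LutV is active.
No repressor is bound and LutV is active, so *irpA* is transcribed.
So IrpA is produced and active.
No repressor is bound and JovN and IrpA are active, so *gorX* is transcribed.
So GorX is produced and active.
No repressor is bound and GorX is active, so *ulmX* is transcribed.
So UlmX is produced and active.
With repressor YilF bound, *torX* is not transcribed.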